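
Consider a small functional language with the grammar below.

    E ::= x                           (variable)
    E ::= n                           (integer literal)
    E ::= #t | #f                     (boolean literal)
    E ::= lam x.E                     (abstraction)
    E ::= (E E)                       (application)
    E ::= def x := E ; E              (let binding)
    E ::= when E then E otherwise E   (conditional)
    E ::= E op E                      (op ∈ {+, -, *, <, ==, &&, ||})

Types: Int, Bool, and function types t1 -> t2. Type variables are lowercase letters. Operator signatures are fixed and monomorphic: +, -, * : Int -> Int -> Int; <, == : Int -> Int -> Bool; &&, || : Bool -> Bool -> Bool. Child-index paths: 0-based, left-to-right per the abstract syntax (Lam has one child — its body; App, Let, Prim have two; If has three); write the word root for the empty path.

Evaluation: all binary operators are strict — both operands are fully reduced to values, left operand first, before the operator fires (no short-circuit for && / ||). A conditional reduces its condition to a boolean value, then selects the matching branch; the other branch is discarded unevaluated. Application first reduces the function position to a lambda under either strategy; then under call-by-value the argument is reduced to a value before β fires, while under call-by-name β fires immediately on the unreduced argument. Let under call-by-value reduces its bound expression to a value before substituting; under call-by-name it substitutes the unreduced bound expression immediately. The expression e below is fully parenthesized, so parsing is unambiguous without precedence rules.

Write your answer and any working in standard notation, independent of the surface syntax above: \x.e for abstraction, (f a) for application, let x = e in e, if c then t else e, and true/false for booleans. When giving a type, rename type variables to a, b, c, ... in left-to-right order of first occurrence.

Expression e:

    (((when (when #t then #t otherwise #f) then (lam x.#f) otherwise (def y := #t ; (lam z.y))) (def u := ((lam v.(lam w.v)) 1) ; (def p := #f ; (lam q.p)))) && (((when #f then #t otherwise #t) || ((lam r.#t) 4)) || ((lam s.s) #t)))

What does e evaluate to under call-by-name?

Answer: false

Working:
step 0: (((if (if true then true else false) then (\x.false) else (let y = true in (\z.y))) (let u = ((\v.(\w.v)) 1) in (let p = false in (\q.p)))) && (((if false then true else true) || ((\r.true) 4)) || ((\s.s) true)))
step 1: [if@0.0.0] (((if true then (\x.false) else (let y = true in (\z.y))) (let u = ((\v.(\w.v)) 1) in (let p = false in (\q.p)))) && (((if false then true else true) || ((\r.true) 4)) || ((\s.s) true)))
step 2: [if@0.0] (((\x.false) (let u = ((\v.(\w.v)) 1) in (let p = false in (\q.p)))) && (((if false then true else true) || ((\r.true) 4)) || ((\s.s) true)))
step 3: [beta@0] (false && (((if false then true else true) || ((\r.true) 4)) || ((\s.s) true)))
step 4: [if@1.0.0] (false && ((true || ((\r.true) 4)) || ((\s.s) true)))
step 5: [beta@1.0.1] (false && ((true || true) || ((\s.s) true)))
step 6: [delta@1.0] (false && (true || ((\s.s) true)))
step 7: [beta@1.1] (false && (true || true))
step 8: [delta@1] (false && true)
step 9: [delta@root] false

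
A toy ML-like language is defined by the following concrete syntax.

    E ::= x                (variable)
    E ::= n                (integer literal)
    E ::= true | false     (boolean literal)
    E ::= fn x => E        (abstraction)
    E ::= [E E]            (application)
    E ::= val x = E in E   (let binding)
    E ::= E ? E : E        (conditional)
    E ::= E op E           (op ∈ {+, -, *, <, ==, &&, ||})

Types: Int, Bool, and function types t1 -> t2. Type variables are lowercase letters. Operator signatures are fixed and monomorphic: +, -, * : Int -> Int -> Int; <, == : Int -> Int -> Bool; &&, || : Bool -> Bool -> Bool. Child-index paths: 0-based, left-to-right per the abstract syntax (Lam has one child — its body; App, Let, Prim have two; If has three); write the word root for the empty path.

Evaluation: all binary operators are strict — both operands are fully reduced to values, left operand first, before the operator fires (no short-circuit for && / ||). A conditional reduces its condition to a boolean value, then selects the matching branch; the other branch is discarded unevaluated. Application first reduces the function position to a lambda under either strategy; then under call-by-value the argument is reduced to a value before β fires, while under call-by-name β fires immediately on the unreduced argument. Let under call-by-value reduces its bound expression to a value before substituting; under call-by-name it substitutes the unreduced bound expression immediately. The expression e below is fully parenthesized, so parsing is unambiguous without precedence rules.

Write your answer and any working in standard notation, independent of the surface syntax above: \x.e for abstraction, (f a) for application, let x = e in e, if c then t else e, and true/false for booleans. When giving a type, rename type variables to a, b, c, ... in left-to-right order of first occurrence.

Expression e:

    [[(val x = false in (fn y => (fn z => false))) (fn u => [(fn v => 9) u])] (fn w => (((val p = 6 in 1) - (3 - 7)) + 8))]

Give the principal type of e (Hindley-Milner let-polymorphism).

Answer: Bool

Trace:
let x : Bool
\z._ : b -> Bool
\y._ : a -> b -> Bool
\v._ : d -> Int
u : c
  unify d -> Int ~ c -> e
  unify d ~ c
  unify Int ~ e
_ _ : Int
\u._ : c -> Int
  unify a -> b -> Bool ~ (c -> Int) -> f
  unify a ~ c -> Int
  unify b -> Bool ~ f
_ _ : b -> Bool
let p : Int
  unify Int ~ Int
  unify Int ~ Int
  unify Int ~ Int
  unify Int ~ Int
  unify Int ~ Int
  unify Int ~ Int
\w._ : g -> Int
  unify b -> Bool ~ (g -> Int) -> h
  unify b ~ g -> Int
  unify Bool ~ h
_ _ : Bool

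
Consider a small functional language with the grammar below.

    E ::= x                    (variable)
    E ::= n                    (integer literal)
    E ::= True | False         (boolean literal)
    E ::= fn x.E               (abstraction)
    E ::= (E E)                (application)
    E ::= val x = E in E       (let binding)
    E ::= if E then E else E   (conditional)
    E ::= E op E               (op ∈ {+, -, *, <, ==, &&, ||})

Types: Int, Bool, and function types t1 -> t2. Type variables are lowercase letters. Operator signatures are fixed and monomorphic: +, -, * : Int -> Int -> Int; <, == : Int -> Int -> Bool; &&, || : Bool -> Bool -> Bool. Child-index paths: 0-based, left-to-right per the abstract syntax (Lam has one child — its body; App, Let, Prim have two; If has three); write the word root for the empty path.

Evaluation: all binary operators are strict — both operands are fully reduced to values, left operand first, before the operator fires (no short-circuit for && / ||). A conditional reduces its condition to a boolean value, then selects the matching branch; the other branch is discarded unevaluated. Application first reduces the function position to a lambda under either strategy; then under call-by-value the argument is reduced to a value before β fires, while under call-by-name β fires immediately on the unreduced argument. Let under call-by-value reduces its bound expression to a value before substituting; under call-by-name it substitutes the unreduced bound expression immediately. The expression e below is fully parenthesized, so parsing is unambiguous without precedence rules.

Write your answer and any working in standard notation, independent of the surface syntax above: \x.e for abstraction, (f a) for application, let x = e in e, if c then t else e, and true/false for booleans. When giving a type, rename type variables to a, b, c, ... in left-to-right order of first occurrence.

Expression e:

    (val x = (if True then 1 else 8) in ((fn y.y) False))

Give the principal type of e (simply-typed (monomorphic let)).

Derivation:
  unify Bool ~ Bool
  unify Int ~ Int
let x : Int
y : a
\y._ : a -> a
  unify a -> a ~ Bool -> b
  unify a ~ Bool
  unify Bool ~ b
_ _ : Bool

Answer: Bool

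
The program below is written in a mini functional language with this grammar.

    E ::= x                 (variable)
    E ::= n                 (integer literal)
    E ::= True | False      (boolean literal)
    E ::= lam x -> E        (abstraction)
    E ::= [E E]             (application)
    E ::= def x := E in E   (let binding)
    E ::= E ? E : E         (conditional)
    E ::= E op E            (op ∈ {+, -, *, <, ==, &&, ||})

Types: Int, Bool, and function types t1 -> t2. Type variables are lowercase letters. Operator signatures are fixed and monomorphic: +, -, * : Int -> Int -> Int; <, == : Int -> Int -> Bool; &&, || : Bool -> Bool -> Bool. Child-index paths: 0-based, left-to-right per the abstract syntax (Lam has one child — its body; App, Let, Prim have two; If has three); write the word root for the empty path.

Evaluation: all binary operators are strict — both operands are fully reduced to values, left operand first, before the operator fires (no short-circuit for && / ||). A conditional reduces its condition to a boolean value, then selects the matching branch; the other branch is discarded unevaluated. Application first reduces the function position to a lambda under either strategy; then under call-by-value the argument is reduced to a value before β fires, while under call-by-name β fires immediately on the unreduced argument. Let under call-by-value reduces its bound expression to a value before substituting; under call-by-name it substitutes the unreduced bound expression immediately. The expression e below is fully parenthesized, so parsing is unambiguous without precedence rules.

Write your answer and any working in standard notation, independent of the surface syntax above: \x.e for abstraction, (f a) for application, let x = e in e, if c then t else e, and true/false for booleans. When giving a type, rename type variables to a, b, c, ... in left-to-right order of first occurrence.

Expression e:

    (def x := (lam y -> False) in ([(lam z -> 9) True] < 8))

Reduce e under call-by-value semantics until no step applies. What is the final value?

Answer: false

Trace:
step 0: (let x = (\y.false) in (((\z.9) true) < 8))
step 1: [let@root] (((\z.9) true) < 8)
step 2: [beta@0] (9 < 8)
step 3: [delta@root] false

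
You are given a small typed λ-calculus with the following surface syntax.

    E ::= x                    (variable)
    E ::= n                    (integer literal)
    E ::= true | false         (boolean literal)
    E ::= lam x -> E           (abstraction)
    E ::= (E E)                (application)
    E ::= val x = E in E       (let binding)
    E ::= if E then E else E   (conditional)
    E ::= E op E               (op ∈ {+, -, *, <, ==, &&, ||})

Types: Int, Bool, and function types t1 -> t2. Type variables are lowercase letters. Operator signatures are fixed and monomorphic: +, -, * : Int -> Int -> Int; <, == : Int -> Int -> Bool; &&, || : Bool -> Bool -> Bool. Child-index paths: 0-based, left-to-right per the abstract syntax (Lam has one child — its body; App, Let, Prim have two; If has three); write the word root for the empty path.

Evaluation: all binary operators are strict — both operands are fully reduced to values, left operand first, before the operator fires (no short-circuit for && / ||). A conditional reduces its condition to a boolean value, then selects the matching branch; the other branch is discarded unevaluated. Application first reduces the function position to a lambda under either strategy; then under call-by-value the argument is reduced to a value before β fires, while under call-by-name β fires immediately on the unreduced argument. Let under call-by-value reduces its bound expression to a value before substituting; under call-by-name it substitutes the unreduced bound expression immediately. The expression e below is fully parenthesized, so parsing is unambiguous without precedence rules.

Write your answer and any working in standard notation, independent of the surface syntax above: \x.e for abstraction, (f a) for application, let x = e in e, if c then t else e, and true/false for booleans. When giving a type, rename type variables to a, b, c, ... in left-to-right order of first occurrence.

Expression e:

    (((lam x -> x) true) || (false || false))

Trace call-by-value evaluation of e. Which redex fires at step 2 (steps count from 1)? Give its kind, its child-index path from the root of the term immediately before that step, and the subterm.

Answer: delta at 1 : (false || false)

Trace:
step 0: (((\x.x) true) || (false || false))
step 1: [beta@0] (true || (false || false))
step 2: [delta@1] (true || false)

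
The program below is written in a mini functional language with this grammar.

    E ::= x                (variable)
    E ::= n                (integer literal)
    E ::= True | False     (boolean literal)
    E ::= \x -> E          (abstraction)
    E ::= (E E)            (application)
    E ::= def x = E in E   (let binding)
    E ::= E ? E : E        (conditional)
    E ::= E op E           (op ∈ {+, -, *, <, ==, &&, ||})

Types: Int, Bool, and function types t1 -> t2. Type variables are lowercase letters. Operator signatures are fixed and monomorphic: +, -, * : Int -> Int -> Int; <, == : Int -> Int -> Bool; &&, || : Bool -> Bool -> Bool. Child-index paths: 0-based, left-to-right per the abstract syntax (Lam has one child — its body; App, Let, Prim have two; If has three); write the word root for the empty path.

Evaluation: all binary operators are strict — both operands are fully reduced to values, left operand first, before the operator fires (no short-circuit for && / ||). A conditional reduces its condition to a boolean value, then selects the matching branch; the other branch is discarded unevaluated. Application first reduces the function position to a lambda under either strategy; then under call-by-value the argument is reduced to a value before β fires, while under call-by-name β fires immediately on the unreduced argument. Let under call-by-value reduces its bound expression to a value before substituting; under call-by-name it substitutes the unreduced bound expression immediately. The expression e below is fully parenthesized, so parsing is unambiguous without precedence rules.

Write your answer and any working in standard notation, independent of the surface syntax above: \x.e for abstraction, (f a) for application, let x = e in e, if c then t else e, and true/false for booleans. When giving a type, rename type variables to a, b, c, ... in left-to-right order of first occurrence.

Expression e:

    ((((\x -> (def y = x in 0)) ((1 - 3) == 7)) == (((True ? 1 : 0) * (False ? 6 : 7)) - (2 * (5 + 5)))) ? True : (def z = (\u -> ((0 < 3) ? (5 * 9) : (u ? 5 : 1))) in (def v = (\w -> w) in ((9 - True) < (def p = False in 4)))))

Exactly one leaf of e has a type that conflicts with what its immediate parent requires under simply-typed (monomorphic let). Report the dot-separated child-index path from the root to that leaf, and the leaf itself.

Answer: 2.1.1.0.1 : true

Trace:
x : a
let y : a
\x._ : a -> Int
  unify Int ~ Int
  unify Int ~ Int
  unify Int ~ Int
  unify Int ~ Int
  unify a -> Int ~ Bool -> b
  unify a ~ Bool
  unify Int ~ b
_ _ : Int
  unify Int ~ Int
  unify Bool ~ Bool
  unify Int ~ Int
  unify Int ~ Int
  unify Bool ~ Bool
  unify Int ~ Int
  unify Int ~ Int
  unify Int ~ Int
  unify Int ~ Int
  unify Int ~ Int
  unify Int ~ Int
  unify Int ~ Int
  unify Int ~ Int
  unify Int ~ Int
  unify Bool ~ Bool
  unify Int ~ Int
  unify Int ~ Int
  unify Bool ~ Bool
  unify Int ~ Int
  unify Int ~ Int
u : c
  unify c ~ Bool
  unify Int ~ Int
  unify Int ~ Int
\u._ : Bool -> Int
let z : Bool -> Int
w : d
\w._ : d -> d
let v : d -> d
  unify Int ~ Int
  unify Bool ~ Int
  FAIL: mismatch Bool ~ Int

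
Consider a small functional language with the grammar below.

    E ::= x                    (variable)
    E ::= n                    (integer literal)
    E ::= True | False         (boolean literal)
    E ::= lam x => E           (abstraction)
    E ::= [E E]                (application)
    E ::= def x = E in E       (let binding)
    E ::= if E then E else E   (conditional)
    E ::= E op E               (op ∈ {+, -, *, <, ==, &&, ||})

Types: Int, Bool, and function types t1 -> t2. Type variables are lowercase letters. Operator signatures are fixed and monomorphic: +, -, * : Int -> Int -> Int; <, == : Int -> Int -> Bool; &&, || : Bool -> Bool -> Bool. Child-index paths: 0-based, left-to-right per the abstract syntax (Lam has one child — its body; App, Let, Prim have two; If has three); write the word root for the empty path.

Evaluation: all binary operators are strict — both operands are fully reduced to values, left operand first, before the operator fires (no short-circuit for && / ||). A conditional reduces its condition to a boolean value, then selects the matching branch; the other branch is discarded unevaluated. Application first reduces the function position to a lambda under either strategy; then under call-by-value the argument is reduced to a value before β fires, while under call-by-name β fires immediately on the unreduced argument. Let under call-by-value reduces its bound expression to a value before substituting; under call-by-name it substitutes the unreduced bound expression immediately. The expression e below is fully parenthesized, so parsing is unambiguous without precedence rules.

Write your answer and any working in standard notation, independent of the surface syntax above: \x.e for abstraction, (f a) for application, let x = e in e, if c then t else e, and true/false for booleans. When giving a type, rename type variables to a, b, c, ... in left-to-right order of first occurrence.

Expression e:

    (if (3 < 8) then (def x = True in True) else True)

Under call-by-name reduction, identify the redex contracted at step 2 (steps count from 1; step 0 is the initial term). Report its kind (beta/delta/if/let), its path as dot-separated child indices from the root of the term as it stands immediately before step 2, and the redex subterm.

Answer: if at root : (if true then (let x = true in true) else true)

Trace:
step 0: (if (3 < 8) then (let x = true in true) else true)
step 1: [delta@0] (if true then (let x = true in true) else true)
step 2: [if@root] (let x = true in true)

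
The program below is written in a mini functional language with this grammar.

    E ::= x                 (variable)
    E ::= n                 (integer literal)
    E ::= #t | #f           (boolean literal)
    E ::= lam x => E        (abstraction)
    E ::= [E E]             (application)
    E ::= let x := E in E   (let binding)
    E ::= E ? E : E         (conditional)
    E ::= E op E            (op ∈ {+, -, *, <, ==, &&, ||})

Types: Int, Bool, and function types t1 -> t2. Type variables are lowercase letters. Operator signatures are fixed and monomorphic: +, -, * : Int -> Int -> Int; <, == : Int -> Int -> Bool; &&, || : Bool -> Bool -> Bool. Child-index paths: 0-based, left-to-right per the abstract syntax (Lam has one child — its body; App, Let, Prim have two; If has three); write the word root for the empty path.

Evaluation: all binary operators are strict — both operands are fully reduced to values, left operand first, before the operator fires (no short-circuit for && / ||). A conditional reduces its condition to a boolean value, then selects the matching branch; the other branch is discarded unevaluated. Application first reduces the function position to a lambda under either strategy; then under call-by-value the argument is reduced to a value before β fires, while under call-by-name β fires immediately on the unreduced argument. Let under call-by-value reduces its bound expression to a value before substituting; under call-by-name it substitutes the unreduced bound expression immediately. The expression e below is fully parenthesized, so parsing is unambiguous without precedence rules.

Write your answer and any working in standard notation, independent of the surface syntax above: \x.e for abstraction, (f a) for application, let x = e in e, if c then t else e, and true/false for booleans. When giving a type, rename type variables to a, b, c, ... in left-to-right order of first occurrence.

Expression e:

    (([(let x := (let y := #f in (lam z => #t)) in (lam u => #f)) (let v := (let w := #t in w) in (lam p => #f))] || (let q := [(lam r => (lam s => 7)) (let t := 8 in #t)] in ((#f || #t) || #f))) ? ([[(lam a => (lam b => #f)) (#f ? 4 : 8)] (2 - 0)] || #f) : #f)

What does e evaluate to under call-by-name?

Working:
step 0: (if (((let x = (let y = false in (\z.true)) in (\u.false)) (let v = (let w = true in w) in (\p.false))) || (let q = ((\r.(\s.7)) (let t = 8 in true)) in ((false || true) || false))) then ((((\a.(\b.false)) (if false then 4 else 8)) (2 - 0)) || false) else false)
step 1: [let@0.0.0] (if (((\u.false) (let v = (let w = true in w) in (\p.false))) || (let q = ((\r.(\s.7)) (let t = 8 in true)) in ((false || true) || false))) then ((((\a.(\b.false)) (if false then 4 else 8)) (2 - 0)) || false) else false)
step 2: [beta@0.0] (if (false || (let q = ((\r.(\s.7)) (let t = 8 in true)) in ((false || true) || false))) then ((((\a.(\b.false)) (if false then 4 else 8)) (2 - 0)) || false) else false)
step 3: [let@0.1] (if (false || ((false || true) || false)) then ((((\a.(\b.false)) (if false then 4 else 8)) (2 - 0)) || false) else false)
step 4: [delta@0.1.0] (if (false || (true || false)) then ((((\a.(\b.false)) (if false then 4 else 8)) (2 - 0)) || false) else false)
step 5: [delta@0.1] (if (false || true) then ((((\a.(\b.false)) (if false then 4 else 8)) (2 - 0)) || false) else false)
step 6: [delta@0] (if true then ((((\a.(\b.false)) (if false then 4 else 8)) (2 - 0)) || false) else false)
step 7: [if@root] ((((\a.(\b.false)) (if false then 4 else 8)) (2 - 0)) || false)
step 8: [beta@0.0] (((\b.false) (2 - 0)) || false)
step 9: [beta@0] (false || false)
step 10: [delta@root] false

Answer: false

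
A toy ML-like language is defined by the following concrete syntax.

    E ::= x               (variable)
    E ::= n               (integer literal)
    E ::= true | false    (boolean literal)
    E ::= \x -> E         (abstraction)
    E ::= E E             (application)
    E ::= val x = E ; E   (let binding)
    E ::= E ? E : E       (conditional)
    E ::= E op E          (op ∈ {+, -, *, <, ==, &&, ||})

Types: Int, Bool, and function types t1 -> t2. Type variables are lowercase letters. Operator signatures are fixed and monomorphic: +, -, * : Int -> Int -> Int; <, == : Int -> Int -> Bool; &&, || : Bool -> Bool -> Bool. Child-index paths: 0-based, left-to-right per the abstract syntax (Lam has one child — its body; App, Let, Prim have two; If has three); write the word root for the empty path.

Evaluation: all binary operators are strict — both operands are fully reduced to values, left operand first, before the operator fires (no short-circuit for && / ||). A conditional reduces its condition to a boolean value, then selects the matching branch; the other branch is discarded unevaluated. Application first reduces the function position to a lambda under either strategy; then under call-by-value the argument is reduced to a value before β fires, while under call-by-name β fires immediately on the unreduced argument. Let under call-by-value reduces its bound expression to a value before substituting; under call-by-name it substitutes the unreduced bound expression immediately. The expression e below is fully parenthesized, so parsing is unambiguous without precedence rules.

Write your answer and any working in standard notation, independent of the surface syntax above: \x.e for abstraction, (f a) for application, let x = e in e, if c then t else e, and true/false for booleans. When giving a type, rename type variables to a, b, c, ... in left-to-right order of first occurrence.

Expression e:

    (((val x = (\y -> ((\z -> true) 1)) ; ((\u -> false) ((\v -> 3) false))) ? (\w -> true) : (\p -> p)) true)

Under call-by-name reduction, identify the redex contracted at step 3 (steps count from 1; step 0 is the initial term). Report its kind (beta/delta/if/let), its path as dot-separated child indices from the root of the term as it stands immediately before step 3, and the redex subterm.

Working:
step 0: ((if (let x = (\y.((\z.true) 1)) in ((\u.false) ((\v.3) false))) then (\w.true) else (\p.p)) true)
step 1: [let@0.0] ((if ((\u.false) ((\v.3) false)) then (\w.true) else (\p.p)) true)
step 2: [beta@0.0] ((if false then (\w.true) else (\p.p)) true)
step 3: [if@0] ((\p.p) true)

Answer: if at 0 : (if false then (\w.true) else (\p.p))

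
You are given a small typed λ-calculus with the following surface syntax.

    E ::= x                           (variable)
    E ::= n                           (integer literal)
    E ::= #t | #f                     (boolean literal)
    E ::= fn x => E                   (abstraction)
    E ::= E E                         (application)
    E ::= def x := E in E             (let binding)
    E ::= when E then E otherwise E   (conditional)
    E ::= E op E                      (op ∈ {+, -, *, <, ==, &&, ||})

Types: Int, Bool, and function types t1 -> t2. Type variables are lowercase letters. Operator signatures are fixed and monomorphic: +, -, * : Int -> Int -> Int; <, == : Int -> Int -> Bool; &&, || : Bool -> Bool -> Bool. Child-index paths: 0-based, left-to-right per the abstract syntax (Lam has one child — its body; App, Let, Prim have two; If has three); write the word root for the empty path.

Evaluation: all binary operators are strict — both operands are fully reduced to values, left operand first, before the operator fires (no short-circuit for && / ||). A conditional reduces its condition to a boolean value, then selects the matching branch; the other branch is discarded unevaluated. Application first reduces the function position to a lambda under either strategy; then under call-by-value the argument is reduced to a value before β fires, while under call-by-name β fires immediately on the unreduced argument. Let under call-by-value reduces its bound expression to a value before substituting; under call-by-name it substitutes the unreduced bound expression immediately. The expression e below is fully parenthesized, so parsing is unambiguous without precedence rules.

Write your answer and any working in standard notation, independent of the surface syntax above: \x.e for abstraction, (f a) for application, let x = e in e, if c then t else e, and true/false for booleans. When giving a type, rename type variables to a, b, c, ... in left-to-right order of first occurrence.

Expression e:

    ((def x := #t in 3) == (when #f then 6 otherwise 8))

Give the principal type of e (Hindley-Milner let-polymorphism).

Answer: Bool

Trace:
let x : Bool
  unify Int ~ Int
  unify Bool ~ Bool
  unify Int ~ Int
  unify Int ~ Int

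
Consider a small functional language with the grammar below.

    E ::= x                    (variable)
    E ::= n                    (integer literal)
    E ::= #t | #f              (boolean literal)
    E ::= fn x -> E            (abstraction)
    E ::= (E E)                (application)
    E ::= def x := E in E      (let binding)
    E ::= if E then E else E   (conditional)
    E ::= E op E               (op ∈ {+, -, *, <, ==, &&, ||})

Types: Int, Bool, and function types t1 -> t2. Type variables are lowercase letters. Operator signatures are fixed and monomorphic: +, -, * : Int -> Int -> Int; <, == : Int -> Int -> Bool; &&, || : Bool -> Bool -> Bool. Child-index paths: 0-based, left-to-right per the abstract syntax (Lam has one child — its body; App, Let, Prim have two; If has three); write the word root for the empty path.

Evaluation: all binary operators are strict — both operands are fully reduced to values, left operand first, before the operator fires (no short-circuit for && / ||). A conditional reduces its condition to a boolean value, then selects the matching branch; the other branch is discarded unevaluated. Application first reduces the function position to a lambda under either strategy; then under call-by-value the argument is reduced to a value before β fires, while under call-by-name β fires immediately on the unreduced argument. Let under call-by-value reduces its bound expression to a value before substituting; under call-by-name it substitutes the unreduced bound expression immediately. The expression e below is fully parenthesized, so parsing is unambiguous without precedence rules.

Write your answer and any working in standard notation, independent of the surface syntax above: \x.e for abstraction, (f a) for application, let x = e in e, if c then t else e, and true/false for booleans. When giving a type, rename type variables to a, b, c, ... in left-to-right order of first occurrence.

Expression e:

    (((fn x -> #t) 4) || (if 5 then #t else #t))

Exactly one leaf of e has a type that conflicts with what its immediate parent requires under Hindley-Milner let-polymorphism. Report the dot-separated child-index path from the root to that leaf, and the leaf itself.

Trace:
\x._ : a -> Bool
  unify a -> Bool ~ Int -> b
  unify a ~ Int
  unify Bool ~ b
_ _ : Bool
  unify Bool ~ Bool
  unify Int ~ Bool
  FAIL: mismatch Int ~ Bool

Answer: 1.0 : 5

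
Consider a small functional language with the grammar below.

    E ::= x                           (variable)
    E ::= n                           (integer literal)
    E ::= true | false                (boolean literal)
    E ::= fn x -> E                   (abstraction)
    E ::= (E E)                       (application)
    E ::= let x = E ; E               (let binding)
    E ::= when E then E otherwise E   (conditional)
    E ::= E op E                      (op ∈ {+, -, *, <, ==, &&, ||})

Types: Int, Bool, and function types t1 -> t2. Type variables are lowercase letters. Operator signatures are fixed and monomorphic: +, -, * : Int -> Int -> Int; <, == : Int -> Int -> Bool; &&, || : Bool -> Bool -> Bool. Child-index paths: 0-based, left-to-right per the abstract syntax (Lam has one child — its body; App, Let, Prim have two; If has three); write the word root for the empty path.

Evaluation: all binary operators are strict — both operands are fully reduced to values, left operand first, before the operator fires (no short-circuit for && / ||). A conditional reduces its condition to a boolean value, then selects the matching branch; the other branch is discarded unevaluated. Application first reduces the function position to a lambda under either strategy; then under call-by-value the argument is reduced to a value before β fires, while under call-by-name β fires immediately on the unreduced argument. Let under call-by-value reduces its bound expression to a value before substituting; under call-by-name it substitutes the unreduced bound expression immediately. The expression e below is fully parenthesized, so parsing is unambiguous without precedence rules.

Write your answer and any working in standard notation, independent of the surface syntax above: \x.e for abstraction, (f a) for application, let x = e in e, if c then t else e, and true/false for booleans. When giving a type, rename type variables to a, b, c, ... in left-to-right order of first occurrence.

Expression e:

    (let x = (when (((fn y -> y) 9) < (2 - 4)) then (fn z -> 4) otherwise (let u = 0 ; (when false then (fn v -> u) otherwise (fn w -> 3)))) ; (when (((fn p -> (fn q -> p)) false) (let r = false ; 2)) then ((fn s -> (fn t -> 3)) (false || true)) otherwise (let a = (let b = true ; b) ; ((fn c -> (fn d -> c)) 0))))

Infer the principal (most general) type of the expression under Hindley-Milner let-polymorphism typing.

Derivation:
y : a
\y._ : a -> a
  unify a -> a ~ Int -> b
  unify a ~ Int
  unify Int ~ b
_ _ : Int
  unify Int ~ Int
  unify Int ~ Int
  unify Int ~ Int
  unify Int ~ Int
  unify Bool ~ Bool
\z._ : c -> Int
let u : Int
  unify Bool ~ Bool
u : Int
\v._ : d -> Int
\w._ : e -> Int
  unify d -> Int ~ e -> Int
  unify d ~ e
  unify Int ~ Int
  unify c -> Int ~ e -> Int
  unify c ~ e
  unify Int ~ Int
let x : forall. e -> Int
p : f
\q._ : g -> f
\p._ : f -> g -> f
  unify f -> g -> f ~ Bool -> h
  unify f ~ Bool
  unify g -> Bool ~ h
_ _ : g -> Bool
let r : Bool
  unify g -> Bool ~ Int -> i
  unify g ~ Int
  unify Bool ~ i
_ _ : Bool
  unify Bool ~ Bool
\t._ : k -> Int
\s._ : j -> k -> Int
  unify Bool ~ Bool
  unify Bool ~ Bool
  unify j -> k -> Int ~ Bool -> l
  unify j ~ Bool
  unify k -> Int ~ l
_ _ : k -> Int
let b : Bool
b : Bool
let a : Bool
c : m
\d._ : n -> m
\c._ : m -> n -> m
  unify m -> n -> m ~ Int -> o
  unify m ~ Int
  unify n -> Int ~ o
_ _ : n -> Int
  unify k -> Int ~ n -> Int
  unify k ~ n
  unify Int ~ Int

Answer: a -> Int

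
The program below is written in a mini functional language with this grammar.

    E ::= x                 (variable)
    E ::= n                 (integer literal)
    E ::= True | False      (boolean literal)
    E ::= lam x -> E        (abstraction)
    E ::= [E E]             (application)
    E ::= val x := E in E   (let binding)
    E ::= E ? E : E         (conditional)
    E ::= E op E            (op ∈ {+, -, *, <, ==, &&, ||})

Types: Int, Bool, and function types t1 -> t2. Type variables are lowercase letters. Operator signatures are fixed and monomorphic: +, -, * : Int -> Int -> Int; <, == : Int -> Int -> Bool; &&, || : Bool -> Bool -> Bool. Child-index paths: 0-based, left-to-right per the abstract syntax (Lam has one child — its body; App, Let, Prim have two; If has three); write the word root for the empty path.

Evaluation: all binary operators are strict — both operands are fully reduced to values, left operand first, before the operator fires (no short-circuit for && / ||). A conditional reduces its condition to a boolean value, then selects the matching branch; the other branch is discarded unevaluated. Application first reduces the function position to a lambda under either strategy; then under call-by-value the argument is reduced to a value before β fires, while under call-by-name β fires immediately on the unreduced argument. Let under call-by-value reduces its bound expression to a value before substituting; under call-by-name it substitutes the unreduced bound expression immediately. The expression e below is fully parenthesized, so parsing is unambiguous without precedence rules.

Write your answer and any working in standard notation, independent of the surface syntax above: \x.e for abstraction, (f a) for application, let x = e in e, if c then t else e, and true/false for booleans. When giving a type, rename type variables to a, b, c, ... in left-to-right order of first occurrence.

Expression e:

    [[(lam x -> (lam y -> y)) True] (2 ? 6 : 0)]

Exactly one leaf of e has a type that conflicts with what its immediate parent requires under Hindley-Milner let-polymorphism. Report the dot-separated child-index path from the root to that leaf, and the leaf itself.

Working:
y : b
\y._ : b -> b
\x._ : a -> b -> b
  unify a -> b -> b ~ Bool -> c
  unify a ~ Bool
  unify b -> b ~ c
_ _ : b -> b
  unify Int ~ Bool
  FAIL: mismatch Int ~ Bool

Answer: 1.0 : 2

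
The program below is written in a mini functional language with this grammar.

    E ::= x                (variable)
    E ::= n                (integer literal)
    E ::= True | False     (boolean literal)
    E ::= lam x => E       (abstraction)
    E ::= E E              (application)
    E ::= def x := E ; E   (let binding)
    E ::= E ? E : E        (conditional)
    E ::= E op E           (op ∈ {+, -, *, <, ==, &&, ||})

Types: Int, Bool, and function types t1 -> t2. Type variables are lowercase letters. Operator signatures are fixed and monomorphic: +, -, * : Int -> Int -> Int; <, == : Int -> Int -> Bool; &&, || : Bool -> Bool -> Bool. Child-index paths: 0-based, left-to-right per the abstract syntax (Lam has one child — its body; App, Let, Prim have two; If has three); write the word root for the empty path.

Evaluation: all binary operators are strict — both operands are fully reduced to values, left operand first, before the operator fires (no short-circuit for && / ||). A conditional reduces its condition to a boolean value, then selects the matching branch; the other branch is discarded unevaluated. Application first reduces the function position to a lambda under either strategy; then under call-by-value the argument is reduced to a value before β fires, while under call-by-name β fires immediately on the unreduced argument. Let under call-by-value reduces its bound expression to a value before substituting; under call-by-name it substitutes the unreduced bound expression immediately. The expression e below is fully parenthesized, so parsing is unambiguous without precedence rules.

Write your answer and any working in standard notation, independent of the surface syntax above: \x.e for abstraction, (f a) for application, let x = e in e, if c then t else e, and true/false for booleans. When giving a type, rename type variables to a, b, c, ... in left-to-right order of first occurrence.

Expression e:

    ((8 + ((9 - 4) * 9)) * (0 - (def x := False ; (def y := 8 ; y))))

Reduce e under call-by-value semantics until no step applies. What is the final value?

Working:
step 0: ((8 + ((9 - 4) * 9)) * (0 - (let x = false in (let y = 8 in y))))
step 1: [delta@0.1.0] ((8 + (5 * 9)) * (0 - (let x = false in (let y = 8 in y))))
step 2: [delta@0.1] ((8 + 45) * (0 - (let x = false in (let y = 8 in y))))
step 3: [delta@0] (53 * (0 - (let x = false in (let y = 8 in y))))
step 4: [let@1.1] (53 * (0 - (let y = 8 in y)))
step 5: [let@1.1] (53 * (0 - 8))
step 6: [delta@1] (53 * -8)
step 7: [delta@root] -424

Answer: -424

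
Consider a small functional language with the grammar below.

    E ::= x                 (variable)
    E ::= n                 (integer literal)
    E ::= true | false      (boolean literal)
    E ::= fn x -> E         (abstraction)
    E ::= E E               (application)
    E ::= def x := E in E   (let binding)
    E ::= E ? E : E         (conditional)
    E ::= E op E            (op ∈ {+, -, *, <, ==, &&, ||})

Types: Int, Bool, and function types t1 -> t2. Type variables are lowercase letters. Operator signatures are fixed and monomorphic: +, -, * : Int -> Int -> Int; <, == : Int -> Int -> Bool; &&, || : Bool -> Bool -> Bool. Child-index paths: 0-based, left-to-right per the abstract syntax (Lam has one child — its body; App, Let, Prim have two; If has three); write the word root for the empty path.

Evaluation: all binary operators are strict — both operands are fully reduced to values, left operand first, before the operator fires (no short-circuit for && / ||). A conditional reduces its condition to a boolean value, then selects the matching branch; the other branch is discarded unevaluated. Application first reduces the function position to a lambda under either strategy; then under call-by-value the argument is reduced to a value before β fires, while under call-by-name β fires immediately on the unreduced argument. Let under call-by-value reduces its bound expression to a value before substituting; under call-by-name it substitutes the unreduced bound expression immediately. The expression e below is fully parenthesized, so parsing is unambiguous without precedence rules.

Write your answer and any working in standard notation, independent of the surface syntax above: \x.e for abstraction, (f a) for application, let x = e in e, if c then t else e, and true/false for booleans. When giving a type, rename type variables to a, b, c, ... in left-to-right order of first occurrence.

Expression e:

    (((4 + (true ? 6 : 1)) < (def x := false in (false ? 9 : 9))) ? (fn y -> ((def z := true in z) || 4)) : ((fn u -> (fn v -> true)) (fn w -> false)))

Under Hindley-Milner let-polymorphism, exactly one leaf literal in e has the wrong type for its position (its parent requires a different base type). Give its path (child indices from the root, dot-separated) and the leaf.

Derivation:
  unify Int ~ Int
  unify Bool ~ Bool
  unify Int ~ Int
  unify Int ~ Int
  unify Int ~ Int
let x : Bool
  unify Bool ~ Bool
  unify Int ~ Int
  unify Int ~ Int
  unify Bool ~ Bool
let z : Bool
z : Bool
  unify Bool ~ Bool
  unify Int ~ Bool
  FAIL: mismatch Int ~ Bool

Answer: 1.0.1 : 4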